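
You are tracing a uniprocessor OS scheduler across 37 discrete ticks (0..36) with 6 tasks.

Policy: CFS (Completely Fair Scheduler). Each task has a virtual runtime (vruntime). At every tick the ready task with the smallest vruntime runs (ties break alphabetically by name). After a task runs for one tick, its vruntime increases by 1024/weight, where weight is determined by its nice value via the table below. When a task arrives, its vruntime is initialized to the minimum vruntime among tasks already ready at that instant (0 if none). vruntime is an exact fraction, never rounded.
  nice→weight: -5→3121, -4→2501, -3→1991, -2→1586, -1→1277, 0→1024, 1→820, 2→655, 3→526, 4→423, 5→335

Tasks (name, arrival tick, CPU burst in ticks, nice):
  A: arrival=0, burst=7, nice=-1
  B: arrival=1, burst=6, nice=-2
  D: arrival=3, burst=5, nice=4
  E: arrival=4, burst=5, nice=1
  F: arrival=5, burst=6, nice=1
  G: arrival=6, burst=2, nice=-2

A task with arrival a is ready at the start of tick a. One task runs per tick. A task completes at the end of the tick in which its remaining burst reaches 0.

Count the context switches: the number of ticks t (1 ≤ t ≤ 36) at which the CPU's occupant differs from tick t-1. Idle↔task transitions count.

t=0: vr[A=0] → run A
t=1: vr[A=1024/1277 B=1024/1277] → run A
t=2: vr[A=2048/1277 B=1024/1277] → run B
t=3: vr[A=2048/1277 B=1465856/1012661 D=1465856/1012661] → run B
t=4: vr[A=2048/1277 B=2119680/1012661 D=1465856/1012661 E=1465856/1012661] → run D
t=5: vr[A=2048/1277 B=2119680/1012661 D=1657021952/428355603 E=1465856/1012661 F=1465856/1012661] → run E
t=6: vr[A=2048/1277 B=2119680/1012661 D=1657021952/428355603 E=559741696/207595505 F=1465856/1012661 G=1465856/1012661] → run F
t=7: vr[A=2048/1277 B=2119680/1012661 D=1657021952/428355603 E=559741696/207595505 F=559741696/207595505 G=1465856/1012661] → run G
t=8: vr[A=2048/1277 B=2119680/1012661 D=1657021952/428355603 E=559741696/207595505 F=559741696/207595505 G=2119680/1012661] → run A
t=9: vr[A=3072/1277 B=2119680/1012661 D=1657021952/428355603 E=559741696/207595505 F=559741696/207595505 G=2119680/1012661] → run B
t=10: vr[A=3072/1277 B=2773504/1012661 D=1657021952/428355603 E=559741696/207595505 F=559741696/207595505 G=2119680/1012661] → run G
t=11: vr[A=3072/1277 B=2773504/1012661 D=1657021952/428355603 E=559741696/207595505 F=559741696/207595505] → run A
t=12: vr[A=4096/1277 B=2773504/1012661 D=1657021952/428355603 E=559741696/207595505 F=559741696/207595505] → run E
t=13: vr[A=4096/1277 B=2773504/1012661 D=1657021952/428355603 E=818982912/207595505 F=559741696/207595505] → run F
t=14: vr[A=4096/1277 B=2773504/1012661 D=1657021952/428355603 E=818982912/207595505 F=818982912/207595505] → run B
t=15: vr[A=4096/1277 B=3427328/1012661 D=1657021952/428355603 E=818982912/207595505 F=818982912/207595505] → run A
t=16: vr[A=5120/1277 B=3427328/1012661 D=1657021952/428355603 E=818982912/207595505 F=818982912/207595505] → run B
t=17: vr[A=5120/1277 B=4081152/1012661 D=1657021952/428355603 E=818982912/207595505 F=818982912/207595505] → run D
t=18: vr[A=5120/1277 B=4081152/1012661 D=2693986816/428355603 E=818982912/207595505 F=818982912/207595505] → run E
t=19: vr[A=5120/1277 B=4081152/1012661 D=2693986816/428355603 E=1078224128/207595505 F=818982912/207595505] → run F
t=20: vr[A=5120/1277 B=4081152/1012661 D=2693986816/428355603 E=1078224128/207595505 F=1078224128/207595505] → run A
t=21: vr[A=6144/1277 B=4081152/1012661 D=2693986816/428355603 E=1078224128/207595505 F=1078224128/207595505] → run B
t=22: vr[A=6144/1277 D=2693986816/428355603 E=1078224128/207595505 F=1078224128/207595505] → run A
t=23: vr[D=2693986816/428355603 E=1078224128/207595505 F=1078224128/207595505] → run E
t=24: vr[D=2693986816/428355603 E=1337465344/207595505 F=1078224128/207595505] → run F
t=25: vr[D=2693986816/428355603 E=1337465344/207595505 F=1337465344/207595505] → run D
t=26: vr[D=1243650560/142785201 E=1337465344/207595505 F=1337465344/207595505] → run E
t=27: vr[D=1243650560/142785201 F=1337465344/207595505] → run F
t=28: vr[D=1243650560/142785201 F=319341312/41519101] → run F
t=29: vr[D=1243650560/142785201] → run D
t=30: vr[D=4767916544/428355603] → run D
t=31: (idle)
t=32: (idle)
t=33: (idle)
t=34: (idle)
t=35: (idle)
t=36: (idle)

context switches = 27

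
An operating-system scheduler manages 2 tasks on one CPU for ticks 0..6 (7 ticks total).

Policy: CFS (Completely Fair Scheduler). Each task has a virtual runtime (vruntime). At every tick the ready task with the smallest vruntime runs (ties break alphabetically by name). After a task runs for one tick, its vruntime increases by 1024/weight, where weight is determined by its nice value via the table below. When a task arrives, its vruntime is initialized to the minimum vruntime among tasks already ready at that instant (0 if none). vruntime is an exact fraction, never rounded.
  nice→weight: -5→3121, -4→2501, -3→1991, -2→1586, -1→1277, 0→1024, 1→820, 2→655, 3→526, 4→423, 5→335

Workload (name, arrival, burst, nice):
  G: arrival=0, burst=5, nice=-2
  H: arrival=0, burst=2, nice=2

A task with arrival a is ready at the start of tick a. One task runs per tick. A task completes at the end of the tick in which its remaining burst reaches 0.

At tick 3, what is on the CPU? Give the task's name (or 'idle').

running at tick 3 = G

t=0: vr[G=0 H=0] → run G
t=1: vr[G=512/793 H=0] → run H
t=2: vr[G=512/793 H=1024/655] → run G
t=3: vr[G=1024/793 H=1024/655] → run G
t=4: vr[G=1536/793 H=1024/655] → run H
t=5: vr[G=1536/793] → run G
t=6: vr[G=2048/793] → run G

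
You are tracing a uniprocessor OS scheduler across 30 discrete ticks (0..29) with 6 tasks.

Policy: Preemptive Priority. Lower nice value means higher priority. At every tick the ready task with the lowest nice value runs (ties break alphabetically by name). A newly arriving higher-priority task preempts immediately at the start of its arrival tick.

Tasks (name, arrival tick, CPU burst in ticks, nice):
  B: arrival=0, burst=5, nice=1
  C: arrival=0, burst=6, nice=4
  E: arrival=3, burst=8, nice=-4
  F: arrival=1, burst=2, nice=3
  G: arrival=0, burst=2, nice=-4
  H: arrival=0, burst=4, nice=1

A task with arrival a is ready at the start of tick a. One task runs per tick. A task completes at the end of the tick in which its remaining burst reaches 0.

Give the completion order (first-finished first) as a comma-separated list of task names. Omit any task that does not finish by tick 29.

completion order = G, E, B, H, F, C

t=0: ready={B,C,G,H} → run G
t=1: ready={B,C,F,G,H} → run G
t=2: ready={B,C,F,H} → run B
t=3: ready={B,C,E,F,H} → run E
t=4: ready={B,C,E,F,H} → run E
t=5: ready={B,C,E,F,H} → run E
t=6: ready={B,C,E,F,H} → run E
t=7: ready={B,C,E,F,H} → run E
t=8: ready={B,C,E,F,H} → run E
t=9: ready={B,C,E,F,H} → run E
t=10: ready={B,C,E,F,H} → run E
t=11: ready={B,C,F,H} → run B
t=12: ready={B,C,F,H} → run B
t=13: ready={B,C,F,H} → run B
t=14: ready={B,C,F,H} → run B
t=15: ready={C,F,H} → run H
t=16: ready={C,F,H} → run H
t=17: ready={C,F,H} → run H
t=18: ready={C,F,H} → run H
t=19: ready={C,F} → run F
t=20: ready={C,F} → run F
t=21: ready={C} → run C
t=22: ready={C} → run C
t=23: ready={C} → run C
t=24: ready={C} → run C
t=25: ready={C} → run C
t=26: ready={C} → run C
t=27: (idle)
t=28: (idle)
t=29: (idle)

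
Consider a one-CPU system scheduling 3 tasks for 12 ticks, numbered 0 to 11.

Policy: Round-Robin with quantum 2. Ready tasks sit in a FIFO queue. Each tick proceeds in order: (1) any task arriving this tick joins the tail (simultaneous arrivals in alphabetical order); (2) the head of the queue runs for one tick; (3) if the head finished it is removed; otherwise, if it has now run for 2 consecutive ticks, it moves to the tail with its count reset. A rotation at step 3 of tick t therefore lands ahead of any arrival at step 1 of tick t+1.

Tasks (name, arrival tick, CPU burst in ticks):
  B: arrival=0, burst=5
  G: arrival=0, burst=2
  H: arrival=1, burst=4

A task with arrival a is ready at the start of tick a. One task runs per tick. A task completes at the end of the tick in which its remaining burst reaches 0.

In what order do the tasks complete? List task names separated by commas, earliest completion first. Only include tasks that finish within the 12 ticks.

t=0: queue=[B,G] q_used=0 → run B
t=1: queue=[B,G,H] q_used=1 → run B
t=2: queue=[G,H,B] q_used=0 → run G
t=3: queue=[G,H,B] q_used=1 → run G
t=4: queue=[H,B] q_used=0 → run H
t=5: queue=[H,B] q_used=1 → run H
t=6: queue=[B,H] q_used=0 → run B
t=7: queue=[B,H] q_used=1 → run B
t=8: queue=[H,B] q_used=0 → run H
t=9: queue=[H,B] q_used=1 → run H
t=10: queue=[B] q_used=0 → run B
t=11: (idle)

completion order = G, H, B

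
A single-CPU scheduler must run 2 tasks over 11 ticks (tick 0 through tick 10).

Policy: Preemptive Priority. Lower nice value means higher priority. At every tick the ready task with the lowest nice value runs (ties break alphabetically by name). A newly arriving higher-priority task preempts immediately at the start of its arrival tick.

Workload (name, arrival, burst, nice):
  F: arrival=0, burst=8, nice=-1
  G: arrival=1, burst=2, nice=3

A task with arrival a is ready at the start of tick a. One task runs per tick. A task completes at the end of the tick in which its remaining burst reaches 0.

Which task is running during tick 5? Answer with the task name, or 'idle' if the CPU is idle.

t=0: ready={F} → run F
t=1: ready={F,G} → run F
t=2: ready={F,G} → run F
t=3: ready={F,G} → run F
t=4: ready={F,G} → run F
t=5: ready={F,G} → run F
t=6: ready={F,G} → run F
t=7: ready={F,G} → run F
t=8: ready={G} → run G
t=9: ready={G} → run G
t=10: (idle)

running at tick 5 = F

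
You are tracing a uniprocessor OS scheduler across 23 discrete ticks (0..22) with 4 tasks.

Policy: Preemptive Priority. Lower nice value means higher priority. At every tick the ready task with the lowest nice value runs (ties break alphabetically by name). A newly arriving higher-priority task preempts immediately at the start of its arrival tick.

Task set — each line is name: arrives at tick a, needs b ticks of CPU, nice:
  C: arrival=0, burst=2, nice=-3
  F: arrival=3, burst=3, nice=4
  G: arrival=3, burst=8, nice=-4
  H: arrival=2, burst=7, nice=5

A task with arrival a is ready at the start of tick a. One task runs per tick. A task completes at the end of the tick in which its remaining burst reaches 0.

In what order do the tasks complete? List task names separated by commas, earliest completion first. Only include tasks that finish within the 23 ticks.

completion order = C, G, F, H

t=0: ready={C} → run C
t=1: ready={C} → run C
t=2: ready={H} → run H
t=3: ready={F,G,H} → run G
t=4: ready={F,G,H} → run G
t=5: ready={F,G,H} → run G
t=6: ready={F,G,H} → run G
t=7: ready={F,G,H} → run G
t=8: ready={F,G,H} → run G
t=9: ready={F,G,H} → run G
t=10: ready={F,G,H} → run G
t=11: ready={F,H} → run F
t=12: ready={F,H} → run F
t=13: ready={F,H} → run F
t=14: ready={H} → run H
t=15: ready={H} → run H
t=16: ready={H} → run H
t=17: ready={H} → run H
t=18: ready={H} → run H
t=19: ready={H} → run H
t=20: (idle)
t=21: (idle)
t=22: (idle)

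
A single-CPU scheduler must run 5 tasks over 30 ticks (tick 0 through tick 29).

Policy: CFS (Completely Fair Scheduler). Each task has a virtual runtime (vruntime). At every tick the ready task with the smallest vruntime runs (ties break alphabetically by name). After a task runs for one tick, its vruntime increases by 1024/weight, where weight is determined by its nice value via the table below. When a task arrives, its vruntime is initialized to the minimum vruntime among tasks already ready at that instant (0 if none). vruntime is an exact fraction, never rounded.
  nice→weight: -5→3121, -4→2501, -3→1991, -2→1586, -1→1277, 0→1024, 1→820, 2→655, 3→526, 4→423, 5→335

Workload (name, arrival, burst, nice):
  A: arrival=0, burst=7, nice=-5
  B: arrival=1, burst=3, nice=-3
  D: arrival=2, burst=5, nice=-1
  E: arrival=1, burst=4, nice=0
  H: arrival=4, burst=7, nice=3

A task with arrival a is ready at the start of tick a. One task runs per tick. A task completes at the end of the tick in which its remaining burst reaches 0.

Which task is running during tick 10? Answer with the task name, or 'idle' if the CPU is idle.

t=0: vr[A=0] → run A
t=1: vr[A=1024/3121 B=1024/3121 E=1024/3121] → run A
t=2: vr[A=2048/3121 B=1024/3121 D=1024/3121 E=1024/3121] → run B
t=3: vr[A=2048/3121 B=5234688/6213911 D=1024/3121 E=1024/3121] → run D
t=4: vr[A=2048/3121 B=5234688/6213911 D=4503552/3985517 E=1024/3121 H=1024/3121] → run E
t=5: vr[A=2048/3121 B=5234688/6213911 D=4503552/3985517 E=4145/3121 H=1024/3121] → run H
t=6: vr[A=2048/3121 B=5234688/6213911 D=4503552/3985517 E=4145/3121 H=1867264/820823] → run A
t=7: vr[A=3072/3121 B=5234688/6213911 D=4503552/3985517 E=4145/3121 H=1867264/820823] → run B
t=8: vr[A=3072/3121 B=8430592/6213911 D=4503552/3985517 E=4145/3121 H=1867264/820823] → run A
t=9: vr[A=4096/3121 B=8430592/6213911 D=4503552/3985517 E=4145/3121 H=1867264/820823] → run D
t=10: vr[A=4096/3121 B=8430592/6213911 D=7699456/3985517 E=4145/3121 H=1867264/820823] → run A
t=11: vr[A=5120/3121 B=8430592/6213911 D=7699456/3985517 E=4145/3121 H=1867264/820823] → run E
t=12: vr[A=5120/3121 B=8430592/6213911 D=7699456/3985517 E=7266/3121 H=1867264/820823] → run B
t=13: vr[A=5120/3121 D=7699456/3985517 E=7266/3121 H=1867264/820823] → run A
t=14: vr[A=6144/3121 D=7699456/3985517 E=7266/3121 H=1867264/820823] → run D
t=15: vr[A=6144/3121 D=10895360/3985517 E=7266/3121 H=1867264/820823] → run A
t=16: vr[D=10895360/3985517 E=7266/3121 H=1867264/820823] → run H
t=17: vr[D=10895360/3985517 E=7266/3121 H=3465216/820823] → run E
t=18: vr[D=10895360/3985517 E=10387/3121 H=3465216/820823] → run D
t=19: vr[D=14091264/3985517 E=10387/3121 H=3465216/820823] → run E
t=20: vr[D=14091264/3985517 H=3465216/820823] → run D
t=21: vr[H=3465216/820823] → run H
t=22: vr[H=5063168/820823] → run H
t=23: vr[H=6661120/820823] → run H
t=24: vr[H=8259072/820823] → run H
t=25: vr[H=9857024/820823] → run H
t=26: (idle)
t=27: (idle)
t=28: (idle)
t=29: (idle)

running at tick 10 = A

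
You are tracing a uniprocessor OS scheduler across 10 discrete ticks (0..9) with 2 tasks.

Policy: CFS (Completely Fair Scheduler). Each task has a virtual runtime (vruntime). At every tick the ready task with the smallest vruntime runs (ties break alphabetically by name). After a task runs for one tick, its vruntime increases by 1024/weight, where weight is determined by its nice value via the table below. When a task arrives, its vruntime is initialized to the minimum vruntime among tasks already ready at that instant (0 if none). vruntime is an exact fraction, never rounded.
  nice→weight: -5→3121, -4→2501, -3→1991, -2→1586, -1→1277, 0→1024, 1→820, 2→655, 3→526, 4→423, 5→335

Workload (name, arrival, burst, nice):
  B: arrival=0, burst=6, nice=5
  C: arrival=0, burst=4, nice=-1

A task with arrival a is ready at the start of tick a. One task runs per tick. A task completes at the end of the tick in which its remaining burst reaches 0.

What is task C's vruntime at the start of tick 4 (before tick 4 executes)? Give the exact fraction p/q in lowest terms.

t=0: vr[B=0 C=0] → run B
t=1: vr[B=1024/335 C=0] → run C
t=2: vr[B=1024/335 C=1024/1277] → run C
t=3: vr[B=1024/335 C=2048/1277] → run C
t=4: vr[B=1024/335 C=3072/1277] → run C
t=5: vr[B=1024/335] → run B
t=6: vr[B=2048/335] → run B
t=7: vr[B=3072/335] → run B
t=8: vr[B=4096/335] → run B
t=9: vr[B=1024/67] → run B

vruntime(C, start of tick 4) = 3072/1277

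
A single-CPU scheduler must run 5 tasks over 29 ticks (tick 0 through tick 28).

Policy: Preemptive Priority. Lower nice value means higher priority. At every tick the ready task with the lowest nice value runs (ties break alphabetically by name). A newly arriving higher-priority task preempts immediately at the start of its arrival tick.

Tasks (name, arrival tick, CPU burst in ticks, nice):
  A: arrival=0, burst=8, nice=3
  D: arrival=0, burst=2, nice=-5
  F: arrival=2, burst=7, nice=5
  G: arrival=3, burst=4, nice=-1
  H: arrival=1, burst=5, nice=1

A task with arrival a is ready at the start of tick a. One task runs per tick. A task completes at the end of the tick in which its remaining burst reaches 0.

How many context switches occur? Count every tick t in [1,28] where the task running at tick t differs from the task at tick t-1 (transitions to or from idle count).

t=0: ready={A,D} → run D
t=1: ready={A,D,H} → run D
t=2: ready={A,F,H} → run H
t=3: ready={A,F,G,H} → run G
t=4: ready={A,F,G,H} → run G
t=5: ready={A,F,G,H} → run G
t=6: ready={A,F,G,H} → run G
t=7: ready={A,F,H} → run H
t=8: ready={A,F,H} → run H
t=9: ready={A,F,H} → run H
t=10: ready={A,F,H} → run H
t=11: ready={A,F} → run A
t=12: ready={A,F} → run A
t=13: ready={A,F} → run A
t=14: ready={A,F} → run A
t=15: ready={A,F} → run A
t=16: ready={A,F} → run A
t=17: ready={A,F} → run A
t=18: ready={A,F} → run A
t=19: ready={F} → run F
t=20: ready={F} → run F
t=21: ready={F} → run F
t=22: ready={F} → run F
t=23: ready={F} → run F
t=24: ready={F} → run F
t=25: ready={F} → run F
t=26: (idle)
t=27: (idle)
t=28: (idle)

context switches = 6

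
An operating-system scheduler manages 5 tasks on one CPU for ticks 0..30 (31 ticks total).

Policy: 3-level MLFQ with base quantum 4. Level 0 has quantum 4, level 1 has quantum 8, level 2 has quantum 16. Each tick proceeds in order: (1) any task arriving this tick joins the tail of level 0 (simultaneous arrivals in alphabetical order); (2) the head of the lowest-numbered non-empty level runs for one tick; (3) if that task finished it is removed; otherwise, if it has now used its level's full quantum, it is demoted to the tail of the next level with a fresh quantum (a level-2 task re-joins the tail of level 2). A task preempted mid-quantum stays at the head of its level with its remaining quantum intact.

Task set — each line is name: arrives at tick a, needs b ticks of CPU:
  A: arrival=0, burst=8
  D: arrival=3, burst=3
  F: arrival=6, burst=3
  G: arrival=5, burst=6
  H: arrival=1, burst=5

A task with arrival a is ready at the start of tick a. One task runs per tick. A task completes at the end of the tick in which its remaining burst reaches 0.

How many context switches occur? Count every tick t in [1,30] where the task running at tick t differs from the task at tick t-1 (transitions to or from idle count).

t=0: L0/L1/L2 = A/-/- → run A
t=1: L0/L1/L2 = AH/-/- → run A
t=2: L0/L1/L2 = AH/-/- → run A
t=3: L0/L1/L2 = AHD/-/- → run A
t=4: L0/L1/L2 = HD/A/- → run H
t=5: L0/L1/L2 = HDG/A/- → run H
t=6: L0/L1/L2 = HDGF/A/- → run H
t=7: L0/L1/L2 = HDGF/A/- → run H
t=8: L0/L1/L2 = DGF/AH/- → run D
t=9: L0/L1/L2 = DGF/AH/- → run D
t=10: L0/L1/L2 = DGF/AH/- → run D
t=11: L0/L1/L2 = GF/AH/- → run G
t=12: L0/L1/L2 = GF/AH/- → run G
t=13: L0/L1/L2 = GF/AH/- → run G
t=14: L0/L1/L2 = GF/AH/- → run G
t=15: L0/L1/L2 = F/AHG/- → run F
t=16: L0/L1/L2 = F/AHG/- → run F
t=17: L0/L1/L2 = F/AHG/- → run F
t=18: L0/L1/L2 = -/AHG/- → run A
t=19: L0/L1/L2 = -/AHG/- → run A
t=20: L0/L1/L2 = -/AHG/- → run A
t=21: L0/L1/L2 = -/AHG/- → run A
t=22: L0/L1/L2 = -/HG/- → run H
t=23: L0/L1/L2 = -/G/- → run G
t=24: L0/L1/L2 = -/G/- → run G
t=25: (idle)
t=26: (idle)
t=27: (idle)
t=28: (idle)
t=29: (idle)
t=30: (idle)

context switches = 8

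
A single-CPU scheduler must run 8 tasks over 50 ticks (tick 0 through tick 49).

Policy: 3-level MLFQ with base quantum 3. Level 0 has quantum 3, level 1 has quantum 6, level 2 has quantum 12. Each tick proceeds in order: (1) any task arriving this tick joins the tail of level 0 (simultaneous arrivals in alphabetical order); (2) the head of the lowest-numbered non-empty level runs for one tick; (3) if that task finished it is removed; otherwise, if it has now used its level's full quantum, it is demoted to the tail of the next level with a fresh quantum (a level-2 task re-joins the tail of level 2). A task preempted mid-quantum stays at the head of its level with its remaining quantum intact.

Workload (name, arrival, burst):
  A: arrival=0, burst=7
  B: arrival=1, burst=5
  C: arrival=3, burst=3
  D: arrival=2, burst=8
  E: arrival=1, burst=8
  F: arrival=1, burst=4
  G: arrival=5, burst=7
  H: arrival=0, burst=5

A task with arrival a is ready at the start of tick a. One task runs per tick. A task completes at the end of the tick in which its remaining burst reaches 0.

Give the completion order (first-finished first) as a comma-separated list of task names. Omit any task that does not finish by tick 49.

t=0: L0/L1/L2 = AH/-/- → run A
t=1: L0/L1/L2 = AHBEF/-/- → run A
t=2: L0/L1/L2 = AHBEFD/-/- → run A
t=3: L0/L1/L2 = HBEFDC/A/- → run H
t=4: L0/L1/L2 = HBEFDC/A/- → run H
t=5: L0/L1/L2 = HBEFDCG/A/- → run H
t=6: L0/L1/L2 = BEFDCG/AH/- → run B
t=7: L0/L1/L2 = BEFDCG/AH/- → run B
t=8: L0/L1/L2 = BEFDCG/AH/- → run B
t=9: L0/L1/L2 = EFDCG/AHB/- → run E
t=10: L0/L1/L2 = EFDCG/AHB/- → run E
t=11: L0/L1/L2 = EFDCG/AHB/- → run E
t=12: L0/L1/L2 = FDCG/AHBE/- → run F
t=13: L0/L1/L2 = FDCG/AHBE/- → run F
t=14: L0/L1/L2 = FDCG/AHBE/- → run F
t=15: L0/L1/L2 = DCG/AHBEF/- → run D
t=16: L0/L1/L2 = DCG/AHBEF/- → run D
t=17: L0/L1/L2 = DCG/AHBEF/- → run D
t=18: L0/L1/L2 = CG/AHBEFD/- → run C
t=19: L0/L1/L2 = CG/AHBEFD/- → run C
t=20: L0/L1/L2 = CG/AHBEFD/- → run C
t=21: L0/L1/L2 = G/AHBEFD/- → run G
t=22: L0/L1/L2 = G/AHBEFD/- → run G
t=23: L0/L1/L2 = G/AHBEFD/- → run G
t=24: L0/L1/L2 = -/AHBEFDG/- → run A
t=25: L0/L1/L2 = -/AHBEFDG/- → run A
t=26: L0/L1/L2 = -/AHBEFDG/- → run A
t=27: L0/L1/L2 = -/AHBEFDG/- → run A
t=28: L0/L1/L2 = -/HBEFDG/- → run H
t=29: L0/L1/L2 = -/HBEFDG/- → run H
t=30: L0/L1/L2 = -/BEFDG/- → run B
t=31: L0/L1/L2 = -/BEFDG/- → run B
t=32: L0/L1/L2 = -/EFDG/- → run E
t=33: L0/L1/L2 = -/EFDG/- → run E
t=34: L0/L1/L2 = -/EFDG/- → run E
t=35: L0/L1/L2 = -/EFDG/- → run E
t=36: L0/L1/L2 = -/EFDG/- → run E
t=37: L0/L1/L2 = -/FDG/- → run F
t=38: L0/L1/L2 = -/DG/- → run D
t=39: L0/L1/L2 = -/DG/- → run D
t=40: L0/L1/L2 = -/DG/- → run D
t=41: L0/L1/L2 = -/DG/- → run D
t=42: L0/L1/L2 = -/DG/- → run D
t=43: L0/L1/L2 = -/G/- → run G
t=44: L0/L1/L2 = -/G/- → run G
t=45: L0/L1/L2 = -/G/- → run G
t=46: L0/L1/L2 = -/G/- → run G
t=47: (idle)
t=48: (idle)
t=49: (idle)

completion order = C, A, H, B, E, F, D, G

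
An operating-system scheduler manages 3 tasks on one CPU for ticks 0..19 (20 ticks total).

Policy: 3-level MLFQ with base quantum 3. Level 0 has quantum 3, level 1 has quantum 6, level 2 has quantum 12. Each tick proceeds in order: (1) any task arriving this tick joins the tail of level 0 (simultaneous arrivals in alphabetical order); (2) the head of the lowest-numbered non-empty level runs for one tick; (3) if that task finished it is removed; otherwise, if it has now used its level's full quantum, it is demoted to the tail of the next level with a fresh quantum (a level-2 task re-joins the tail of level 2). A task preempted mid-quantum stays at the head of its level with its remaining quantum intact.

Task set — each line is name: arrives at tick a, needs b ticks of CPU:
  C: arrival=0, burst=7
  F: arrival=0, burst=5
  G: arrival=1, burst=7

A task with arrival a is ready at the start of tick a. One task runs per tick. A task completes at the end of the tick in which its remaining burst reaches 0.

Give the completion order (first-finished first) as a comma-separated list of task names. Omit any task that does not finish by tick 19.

t=0: L0/L1/L2 = CF/-/- → run C
t=1: L0/L1/L2 = CFG/-/- → run C
t=2: L0/L1/L2 = CFG/-/- → run C
t=3: L0/L1/L2 = FG/C/- → run F
t=4: L0/L1/L2 = FG/C/- → run F
t=5: L0/L1/L2 = FG/C/- → run F
t=6: L0/L1/L2 = G/CF/- → run G
t=7: L0/L1/L2 = G/CF/- → run G
t=8: L0/L1/L2 = G/CF/- → run G
t=9: L0/L1/L2 = -/CFG/- → run C
t=10: L0/L1/L2 = -/CFG/- → run C
t=11: L0/L1/L2 = -/CFG/- → run C
t=12: L0/L1/L2 = -/CFG/- → run C
t=13: L0/L1/L2 = -/FG/- → run F
t=14: L0/L1/L2 = -/FG/- → run F
t=15: L0/L1/L2 = -/G/- → run G
t=16: L0/L1/L2 = -/G/- → run G
t=17: L0/L1/L2 = -/G/- → run G
t=18: L0/L1/L2 = -/G/- → run G
t=19: (idle)

completion order = C, F, G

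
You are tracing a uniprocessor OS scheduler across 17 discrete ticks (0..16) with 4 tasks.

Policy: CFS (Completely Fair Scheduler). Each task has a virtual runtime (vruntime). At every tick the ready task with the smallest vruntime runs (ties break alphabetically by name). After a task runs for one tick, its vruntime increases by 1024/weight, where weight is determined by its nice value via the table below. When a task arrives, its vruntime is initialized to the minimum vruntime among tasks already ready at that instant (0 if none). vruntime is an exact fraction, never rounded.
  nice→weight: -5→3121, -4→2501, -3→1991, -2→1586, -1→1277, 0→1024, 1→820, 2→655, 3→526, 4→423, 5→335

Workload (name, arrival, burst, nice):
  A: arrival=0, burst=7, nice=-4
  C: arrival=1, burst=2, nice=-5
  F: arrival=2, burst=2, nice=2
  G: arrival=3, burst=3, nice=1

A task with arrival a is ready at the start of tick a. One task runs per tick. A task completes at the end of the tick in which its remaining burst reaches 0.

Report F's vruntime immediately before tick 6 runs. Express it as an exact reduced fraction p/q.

vruntime(F, start of tick 6) = 3231744/1638155

t=0: vr[A=0] → run A
t=1: vr[A=1024/2501 C=1024/2501] → run A
t=2: vr[A=2048/2501 C=1024/2501 F=1024/2501] → run C
t=3: vr[A=2048/2501 C=5756928/7805621 F=1024/2501 G=1024/2501] → run F
t=4: vr[A=2048/2501 C=5756928/7805621 F=3231744/1638155 G=1024/2501] → run G
t=5: vr[A=2048/2501 C=5756928/7805621 F=3231744/1638155 G=20736/12505] → run C
t=6: vr[A=2048/2501 F=3231744/1638155 G=20736/12505] → run A
t=7: vr[A=3072/2501 F=3231744/1638155 G=20736/12505] → run A
t=8: vr[A=4096/2501 F=3231744/1638155 G=20736/12505] → run A
t=9: vr[A=5120/2501 F=3231744/1638155 G=20736/12505] → run G
t=10: vr[A=5120/2501 F=3231744/1638155 G=36352/12505] → run F
t=11: vr[A=5120/2501 G=36352/12505] → run A
t=12: vr[A=6144/2501 G=36352/12505] → run A
t=13: vr[G=36352/12505] → run G
t=14: (idle)
t=15: (idle)
t=16: (idle)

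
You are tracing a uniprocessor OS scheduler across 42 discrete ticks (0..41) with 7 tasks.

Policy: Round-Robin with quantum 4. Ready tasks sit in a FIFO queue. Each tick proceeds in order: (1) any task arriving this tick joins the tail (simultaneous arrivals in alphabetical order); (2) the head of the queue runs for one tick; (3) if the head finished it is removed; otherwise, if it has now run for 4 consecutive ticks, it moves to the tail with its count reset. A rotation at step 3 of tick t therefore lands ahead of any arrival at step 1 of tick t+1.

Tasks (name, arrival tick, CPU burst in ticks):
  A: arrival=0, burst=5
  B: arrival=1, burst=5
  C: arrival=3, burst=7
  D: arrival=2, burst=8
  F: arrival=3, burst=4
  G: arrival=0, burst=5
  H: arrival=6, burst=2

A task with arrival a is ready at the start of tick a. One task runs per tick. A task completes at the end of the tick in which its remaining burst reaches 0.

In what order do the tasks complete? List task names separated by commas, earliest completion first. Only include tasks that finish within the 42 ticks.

t=0: queue=[A,G] q_used=0 → run A
t=1: queue=[A,G,B] q_used=1 → run A
t=2: queue=[A,G,B,D] q_used=2 → run A
t=3: queue=[A,G,B,D,C,F] q_used=3 → run A
t=4: queue=[G,B,D,C,F,A] q_used=0 → run G
t=5: queue=[G,B,D,C,F,A] q_used=1 → run G
t=6: queue=[G,B,D,C,F,A,H] q_used=2 → run G
t=7: queue=[G,B,D,C,F,A,H] q_used=3 → run G
t=8: queue=[B,D,C,F,A,H,G] q_used=0 → run B
t=9: queue=[B,D,C,F,A,H,G] q_used=1 → run B
t=10: queue=[B,D,C,F,A,H,G] q_used=2 → run B
t=11: queue=[B,D,C,F,A,H,G] q_used=3 → run B
t=12: queue=[D,C,F,A,H,G,B] q_used=0 → run D
t=13: queue=[D,C,F,A,H,G,B] q_used=1 → run D
t=14: queue=[D,C,F,A,H,G,B] q_used=2 → run D
t=15: queue=[D,C,F,A,H,G,B] q_used=3 → run D
t=16: queue=[C,F,A,H,G,B,D] q_used=0 → run C
t=17: queue=[C,F,A,H,G,B,D] q_used=1 → run C
t=18: queue=[C,F,A,H,G,B,D] q_used=2 → run C
t=19: queue=[C,F,A,H,G,B,D] q_used=3 → run C
t=20: queue=[F,A,H,G,B,D,C] q_used=0 → run F
t=21: queue=[F,A,H,G,B,D,C] q_used=1 → run F
t=22: queue=[F,A,H,G,B,D,C] q_used=2 → run F
t=23: queue=[F,A,H,G,B,D,C] q_used=3 → run F
t=24: queue=[A,H,G,B,D,C] q_used=0 → run A
t=25: queue=[H,G,B,D,C] q_used=0 → run H
t=26: queue=[H,G,B,D,C] q_used=1 → run H
t=27: queue=[G,B,D,C] q_used=0 → run G
t=28: queue=[B,D,C] q_used=0 → run B
t=29: queue=[D,C] q_used=0 → run D
t=30: queue=[D,C] q_used=1 → run D
t=31: queue=[D,C] q_used=2 → run D
t=32: queue=[D,C] q_used=3 → run D
t=33: queue=[C] q_used=0 → run C
t=34: queue=[C] q_used=1 → run C
t=35: queue=[C] q_used=2 → run C
t=36: (idle)
t=37: (idle)
t=38: (idle)
t=39: (idle)
t=40: (idle)
t=41: (idle)

completion order = F, A, H, G, B, D, C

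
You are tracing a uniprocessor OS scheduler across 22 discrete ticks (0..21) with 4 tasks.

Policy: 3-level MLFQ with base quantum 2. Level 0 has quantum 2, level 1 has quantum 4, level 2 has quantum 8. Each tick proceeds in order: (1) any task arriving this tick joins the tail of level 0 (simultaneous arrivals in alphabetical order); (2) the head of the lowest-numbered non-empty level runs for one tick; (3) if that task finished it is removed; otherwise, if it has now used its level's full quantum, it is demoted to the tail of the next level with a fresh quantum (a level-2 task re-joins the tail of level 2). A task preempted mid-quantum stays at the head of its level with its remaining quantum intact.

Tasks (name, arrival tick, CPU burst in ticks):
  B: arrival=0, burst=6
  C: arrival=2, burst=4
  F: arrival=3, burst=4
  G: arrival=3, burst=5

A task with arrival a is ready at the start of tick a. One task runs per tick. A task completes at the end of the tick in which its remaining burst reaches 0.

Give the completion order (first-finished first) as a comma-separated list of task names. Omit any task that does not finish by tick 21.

completion order = B, C, F, G

t=0: L0/L1/L2 = B/-/- → run B
t=1: L0/L1/L2 = B/-/- → run B
t=2: L0/L1/L2 = C/B/- → run C
t=3: L0/L1/L2 = CFG/B/- → run C
t=4: L0/L1/L2 = FG/BC/- → run F
t=5: L0/L1/L2 = FG/BC/- → run F
t=6: L0/L1/L2 = G/BCF/- → run G
t=7: L0/L1/L2 = G/BCF/- → run G
t=8: L0/L1/L2 = -/BCFG/- → run B
t=9: L0/L1/L2 = -/BCFG/- → run B
t=10: L0/L1/L2 = -/BCFG/- → run B
t=11: L0/L1/L2 = -/BCFG/- → run B
t=12: L0/L1/L2 = -/CFG/- → run C
t=13: L0/L1/L2 = -/CFG/- → run C
t=14: L0/L1/L2 = -/FG/- → run F
t=15: L0/L1/L2 = -/FG/- → run F
t=16: L0/L1/L2 = -/G/- → run G
t=17: L0/L1/L2 = -/G/- → run G
t=18: L0/L1/L2 = -/G/- → run G
t=19: (idle)
t=20: (idle)
t=21: (idle)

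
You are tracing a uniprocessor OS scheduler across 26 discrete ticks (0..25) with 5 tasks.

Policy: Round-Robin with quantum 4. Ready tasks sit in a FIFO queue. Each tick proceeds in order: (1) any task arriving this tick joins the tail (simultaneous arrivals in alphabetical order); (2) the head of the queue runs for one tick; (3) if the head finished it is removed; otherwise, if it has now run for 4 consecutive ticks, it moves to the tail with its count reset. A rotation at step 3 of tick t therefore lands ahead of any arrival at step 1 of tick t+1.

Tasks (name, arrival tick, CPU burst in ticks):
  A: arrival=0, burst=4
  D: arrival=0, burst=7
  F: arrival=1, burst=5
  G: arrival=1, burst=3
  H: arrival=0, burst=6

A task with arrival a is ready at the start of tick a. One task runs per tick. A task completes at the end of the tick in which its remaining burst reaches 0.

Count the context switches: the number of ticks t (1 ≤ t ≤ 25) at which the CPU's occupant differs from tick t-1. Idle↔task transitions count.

context switches = 8

t=0: queue=[A,D,H] q_used=0 → run A
t=1: queue=[A,D,H,F,G] q_used=1 → run A
t=2: queue=[A,D,H,F,G] q_used=2 → run A
t=3: queue=[A,D,H,F,G] q_used=3 → run A
t=4: queue=[D,H,F,G] q_used=0 → run D
t=5: queue=[D,H,F,G] q_used=1 → run D
t=6: queue=[D,H,F,G] q_used=2 → run D
t=7: queue=[D,H,F,G] q_used=3 → run D
t=8: queue=[H,F,G,D] q_used=0 → run H
t=9: queue=[H,F,G,D] q_used=1 → run H
t=10: queue=[H,F,G,D] q_used=2 → run H
t=11: queue=[H,F,G,D] q_used=3 → run H
t=12: queue=[F,G,D,H] q_used=0 → run F
t=13: queue=[F,G,D,H] q_used=1 → run F
t=14: queue=[F,G,D,H] q_used=2 → run F
t=15: queue=[F,G,D,H] q_used=3 → run F
t=16: queue=[G,D,H,F] q_used=0 → run G
t=17: queue=[G,D,H,F] q_used=1 → run G
t=18: queue=[G,D,H,F] q_used=2 → run G
t=19: queue=[D,H,F] q_used=0 → run D
t=20: queue=[D,H,F] q_used=1 → run D
t=21: queue=[D,H,F] q_used=2 → run D
t=22: queue=[H,F] q_used=0 → run H
t=23: queue=[H,F] q_used=1 → run H
t=24: queue=[F] q_used=0 → run F
t=25: (idle)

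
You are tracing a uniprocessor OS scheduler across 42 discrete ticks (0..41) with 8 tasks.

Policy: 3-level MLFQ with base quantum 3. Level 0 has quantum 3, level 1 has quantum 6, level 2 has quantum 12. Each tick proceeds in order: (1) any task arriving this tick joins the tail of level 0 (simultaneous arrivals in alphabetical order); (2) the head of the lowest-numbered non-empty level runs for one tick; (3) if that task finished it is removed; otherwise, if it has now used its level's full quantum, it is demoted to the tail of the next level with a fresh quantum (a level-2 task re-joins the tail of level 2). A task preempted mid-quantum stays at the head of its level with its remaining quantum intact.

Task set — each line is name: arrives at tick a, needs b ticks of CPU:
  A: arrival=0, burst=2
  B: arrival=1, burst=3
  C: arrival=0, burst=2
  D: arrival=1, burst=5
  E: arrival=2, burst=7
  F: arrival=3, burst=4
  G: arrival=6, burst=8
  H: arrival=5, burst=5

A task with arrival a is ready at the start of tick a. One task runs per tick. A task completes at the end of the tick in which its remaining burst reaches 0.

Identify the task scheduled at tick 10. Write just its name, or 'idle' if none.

running at tick 10 = E

t=0: L0/L1/L2 = AC/-/- → run A
t=1: L0/L1/L2 = ACBD/-/- → run A
t=2: L0/L1/L2 = CBDE/-/- → run C
t=3: L0/L1/L2 = CBDEF/-/- → run C
t=4: L0/L1/L2 = BDEF/-/- → run B
t=5: L0/L1/L2 = BDEFH/-/- → run B
t=6: L0/L1/L2 = BDEFHG/-/- → run B
t=7: L0/L1/L2 = DEFHG/-/- → run D
t=8: L0/L1/L2 = DEFHG/-/- → run D
t=9: L0/L1/L2 = DEFHG/-/- → run D
t=10: L0/L1/L2 = EFHG/D/- → run E
t=11: L0/L1/L2 = EFHG/D/- → run E
t=12: L0/L1/L2 = EFHG/D/- → run E
t=13: L0/L1/L2 = FHG/DE/- → run F
t=14: L0/L1/L2 = FHG/DE/- → run F
t=15: L0/L1/L2 = FHG/DE/- → run F
t=16: L0/L1/L2 = HG/DEF/- → run H
t=17: L0/L1/L2 = HG/DEF/- → run H
t=18: L0/L1/L2 = HG/DEF/- → run H
t=19: L0/L1/L2 = G/DEFH/- → run G
t=20: L0/L1/L2 = G/DEFH/- → run G
t=21: L0/L1/L2 = G/DEFH/- → run G
t=22: L0/L1/L2 = -/DEFHG/- → run D
t=23: L0/L1/L2 = -/DEFHG/- → run D
t=24: L0/L1/L2 = -/EFHG/- → run E
t=25: L0/L1/L2 = -/EFHG/- → run E
t=26: L0/L1/L2 = -/EFHG/- → run E
t=27: L0/L1/L2 = -/EFHG/- → run E
t=28: L0/L1/L2 = -/FHG/- → run F
t=29: L0/L1/L2 = -/HG/- → run H
t=30: L0/L1/L2 = -/HG/- → run H
t=31: L0/L1/L2 = -/G/- → run G
t=32: L0/L1/L2 = -/G/- → run G
t=33: L0/L1/L2 = -/G/- → run G
t=34: L0/L1/L2 = -/G/- → run G
t=35: L0/L1/L2 = -/G/- → run G
t=36: (idle)
t=37: (idle)
t=38: (idle)
t=39: (idle)
t=40: (idle)
t=41: (idle)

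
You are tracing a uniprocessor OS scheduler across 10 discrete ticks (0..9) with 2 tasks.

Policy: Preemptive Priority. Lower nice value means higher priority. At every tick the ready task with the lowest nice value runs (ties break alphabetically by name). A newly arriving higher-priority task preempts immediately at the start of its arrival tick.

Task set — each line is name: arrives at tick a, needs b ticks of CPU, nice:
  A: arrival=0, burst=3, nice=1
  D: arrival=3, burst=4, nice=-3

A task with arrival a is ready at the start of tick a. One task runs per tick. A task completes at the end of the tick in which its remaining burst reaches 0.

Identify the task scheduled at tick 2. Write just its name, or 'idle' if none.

t=0: ready={A} → run A
t=1: ready={A} → run A
t=2: ready={A} → run A
t=3: ready={D} → run D
t=4: ready={D} → run D
t=5: ready={D} → run D
t=6: ready={D} → run D
t=7: (idle)
t=8: (idle)
t=9: (idle)

running at tick 2 = A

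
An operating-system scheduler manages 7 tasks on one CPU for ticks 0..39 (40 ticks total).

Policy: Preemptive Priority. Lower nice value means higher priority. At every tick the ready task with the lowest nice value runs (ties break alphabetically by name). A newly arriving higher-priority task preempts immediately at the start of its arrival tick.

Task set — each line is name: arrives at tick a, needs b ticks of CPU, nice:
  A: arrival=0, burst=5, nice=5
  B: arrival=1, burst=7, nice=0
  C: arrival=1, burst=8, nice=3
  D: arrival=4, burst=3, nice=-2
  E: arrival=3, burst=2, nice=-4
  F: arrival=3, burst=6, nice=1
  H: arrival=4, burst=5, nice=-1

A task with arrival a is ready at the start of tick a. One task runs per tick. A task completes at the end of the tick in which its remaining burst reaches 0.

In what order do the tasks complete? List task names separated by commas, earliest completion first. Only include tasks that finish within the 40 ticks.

completion order = E, D, H, B, F, C, A

t=0: ready={A} → run A
t=1: ready={A,B,C} → run B
t=2: ready={A,B,C} → run B
t=3: ready={A,B,C,E,F} → run E
t=4: ready={A,B,C,D,E,F,H} → run E
t=5: ready={A,B,C,D,F,H} → run D
t=6: ready={A,B,C,D,F,H} → run D
t=7: ready={A,B,C,D,F,H} → run D
t=8: ready={A,B,C,F,H} → run H
t=9: ready={A,B,C,F,H} → run H
t=10: ready={A,B,C,F,H} → run H
t=11: ready={A,B,C,F,H} → run H
t=12: ready={A,B,C,F,H} → run H
t=13: ready={A,B,C,F} → run B
t=14: ready={A,B,C,F} → run B
t=15: ready={A,B,C,F} → run B
t=16: ready={A,B,C,F} → run B
t=17: ready={A,B,C,F} → run B
t=18: ready={A,C,F} → run F
t=19: ready={A,C,F} → run F
t=20: ready={A,C,F} → run F
t=21: ready={A,C,F} → run F
t=22: ready={A,C,F} → run F
t=23: ready={A,C,F} → run F
t=24: ready={A,C} → run C
t=25: ready={A,C} → run C
t=26: ready={A,C} → run C
t=27: ready={A,C} → run C
t=28: ready={A,C} → run C
t=29: ready={A,C} → run C
t=30: ready={A,C} → run C
t=31: ready={A,C} → run C
t=32: ready={A} → run A
t=33: ready={A} → run A
t=34: ready={A} → run A
t=35: ready={A} → run A
t=36: (idle)
t=37: (idle)
t=38: (idle)
t=39: (idle)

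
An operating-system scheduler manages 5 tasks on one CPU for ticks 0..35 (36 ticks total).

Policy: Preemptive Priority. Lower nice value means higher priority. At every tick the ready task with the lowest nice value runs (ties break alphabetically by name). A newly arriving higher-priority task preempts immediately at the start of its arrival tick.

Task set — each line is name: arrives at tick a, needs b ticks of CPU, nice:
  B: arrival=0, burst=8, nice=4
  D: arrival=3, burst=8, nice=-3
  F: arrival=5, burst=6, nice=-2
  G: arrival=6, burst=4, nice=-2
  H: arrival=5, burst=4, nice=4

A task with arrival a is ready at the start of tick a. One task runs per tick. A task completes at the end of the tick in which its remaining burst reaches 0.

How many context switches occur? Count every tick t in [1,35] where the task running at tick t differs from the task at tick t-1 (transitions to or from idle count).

context switches = 6

t=0: ready={B} → run B
t=1: ready={B} → run B
t=2: ready={B} → run B
t=3: ready={B,D} → run D
t=4: ready={B,D} → run D
t=5: ready={B,D,F,H} → run D
t=6: ready={B,D,F,G,H} → run D
t=7: ready={B,D,F,G,H} → run D
t=8: ready={B,D,F,G,H} → run D
t=9: ready={B,D,F,G,H} → run D
t=10: ready={B,D,F,G,H} → run D
t=11: ready={B,F,G,H} → run F
t=12: ready={B,F,G,H} → run F
t=13: ready={B,F,G,H} → run F
t=14: ready={B,F,G,H} → run F
t=15: ready={B,F,G,H} → run F
t=16: ready={B,F,G,H} → run F
t=17: ready={B,G,H} → run G
t=18: ready={B,G,H} → run G
t=19: ready={B,G,H} → run G
t=20: ready={B,G,H} → run G
t=21: ready={B,H} → run B
t=22: ready={B,H} → run B
t=23: ready={B,H} → run B
t=24: ready={B,H} → run B
t=25: ready={B,H} → run B
t=26: ready={H} → run H
t=27: ready={H} → run H
t=28: ready={H} → run H
t=29: ready={H} → run H
t=30: (idle)
t=31: (idle)
t=32: (idle)
t=33: (idle)
t=34: (idle)
t=35: (idle)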